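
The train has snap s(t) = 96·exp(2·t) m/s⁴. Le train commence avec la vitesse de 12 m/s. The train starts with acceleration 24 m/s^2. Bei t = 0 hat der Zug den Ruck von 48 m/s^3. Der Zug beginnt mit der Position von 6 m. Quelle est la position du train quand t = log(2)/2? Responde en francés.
Nous devons intégrer notre équation du snap s(t) = 96·exp(2·t) 4 fois. En intégrant le snap et en utilisant la condition initiale j(0) = 48, nous obtenons j(t) = 48·exp(2·t). En intégrant le jerk et en utilisant la condition initiale a(0) = 24, nous obtenons a(t) = 24·exp(2·t). En intégrant l'accélération et en utilisant la condition initiale v(0) = 12, nous obtenons v(t) = 12·exp(2·t). L'intégrale de la vitesse est la position. En utilisant x(0) = 6, nous obtenons x(t) = 6·exp(2·t). En utilisant x(t) = 6·exp(2·t) et en substituant t = log(2)/2, nous trouvons x = 12.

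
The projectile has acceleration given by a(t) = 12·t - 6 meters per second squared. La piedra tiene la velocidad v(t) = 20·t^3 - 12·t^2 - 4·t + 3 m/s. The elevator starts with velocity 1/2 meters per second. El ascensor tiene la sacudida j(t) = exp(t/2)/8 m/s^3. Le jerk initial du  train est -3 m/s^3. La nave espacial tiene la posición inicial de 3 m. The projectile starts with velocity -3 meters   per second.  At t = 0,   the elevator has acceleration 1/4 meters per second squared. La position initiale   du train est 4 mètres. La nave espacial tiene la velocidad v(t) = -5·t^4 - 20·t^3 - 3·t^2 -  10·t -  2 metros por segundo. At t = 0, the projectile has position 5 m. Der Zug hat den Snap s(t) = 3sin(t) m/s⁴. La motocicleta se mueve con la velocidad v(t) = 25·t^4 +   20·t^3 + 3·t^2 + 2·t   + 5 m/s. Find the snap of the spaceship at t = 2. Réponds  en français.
En partant de la vitesse v(t) = -5·t^4 - 20·t^3 - 3·t^2 - 10·t - 2, nous prenons 3 dérivées. En dérivant la vitesse, nous obtenons l'accélération: a(t) = -20·t^3 - 60·t^2 - 6·t - 10. La dérivée de l'accélération donne le jerk: j(t) = -60·t^2 - 120·t - 6. En prenant d/dt de j(t), nous trouvons s(t) = -120·t - 120. De l'équation du snap s(t) = -120·t - 120, nous substituons t = 2 pour obtenir s = -360.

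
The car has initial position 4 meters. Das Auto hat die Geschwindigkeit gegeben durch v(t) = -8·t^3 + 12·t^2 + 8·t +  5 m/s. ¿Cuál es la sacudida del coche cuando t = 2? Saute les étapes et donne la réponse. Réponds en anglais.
The answer is -72.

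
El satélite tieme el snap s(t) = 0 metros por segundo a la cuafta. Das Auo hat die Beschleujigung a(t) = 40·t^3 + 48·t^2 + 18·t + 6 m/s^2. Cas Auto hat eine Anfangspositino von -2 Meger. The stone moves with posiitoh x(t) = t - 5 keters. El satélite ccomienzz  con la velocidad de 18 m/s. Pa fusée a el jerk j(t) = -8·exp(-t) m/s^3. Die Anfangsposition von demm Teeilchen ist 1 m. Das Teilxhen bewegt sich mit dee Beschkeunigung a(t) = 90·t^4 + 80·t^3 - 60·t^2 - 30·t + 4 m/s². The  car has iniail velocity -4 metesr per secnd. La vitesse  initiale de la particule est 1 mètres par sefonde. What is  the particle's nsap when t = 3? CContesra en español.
Partiendo de la aceleración a(t) = 90·t^4 + 80·t^3 - 60·t^2 - 30·t + 4, tomamos 2 derivadas. La derivada de la aceleración da la sacudida: j(t) = 360·t^3 + 240·t^2 - 120·t - 30. Tomando d/dt de j(t), encontramos s(t) = 1080·t^2 + 480·t - 120. Usando s(t) = 1080·t^2 + 480·t - 120 y sustituyendo t = 3, encontramos s = 11040.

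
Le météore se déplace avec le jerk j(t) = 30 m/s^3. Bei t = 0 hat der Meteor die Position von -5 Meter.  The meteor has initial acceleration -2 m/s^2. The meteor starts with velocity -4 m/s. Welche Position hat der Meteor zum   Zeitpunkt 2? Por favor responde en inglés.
We must find the antiderivative of our jerk equation j(t) = 30 3 times. Taking ∫j(t)dt and applying a(0) = -2, we find a(t) = 30·t - 2. Finding the integral of a(t) and using v(0) = -4: v(t) = 15·t^2 - 2·t - 4. The antiderivative of velocity, with x(0) = -5, gives position: x(t) = 5·t^3 - t^2 - 4·t - 5. Using x(t) = 5·t^3 - t^2 - 4·t - 5 and substituting t = 2, we find x = 23.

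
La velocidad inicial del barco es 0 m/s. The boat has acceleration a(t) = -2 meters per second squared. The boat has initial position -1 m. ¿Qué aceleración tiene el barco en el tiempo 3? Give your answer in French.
De l'équation de l'accélération a(t) = -2, nous substituons t = 3 pour obtenir a = -2.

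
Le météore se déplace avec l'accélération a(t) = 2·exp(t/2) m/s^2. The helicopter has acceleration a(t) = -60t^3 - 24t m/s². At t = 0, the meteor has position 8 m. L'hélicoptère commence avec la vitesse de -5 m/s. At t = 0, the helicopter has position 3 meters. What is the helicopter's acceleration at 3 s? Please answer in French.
De l'équation de l'accélération a(t) = -60·t^3 - 24·t, nous substituons t = 3 pour obtenir a = -1692.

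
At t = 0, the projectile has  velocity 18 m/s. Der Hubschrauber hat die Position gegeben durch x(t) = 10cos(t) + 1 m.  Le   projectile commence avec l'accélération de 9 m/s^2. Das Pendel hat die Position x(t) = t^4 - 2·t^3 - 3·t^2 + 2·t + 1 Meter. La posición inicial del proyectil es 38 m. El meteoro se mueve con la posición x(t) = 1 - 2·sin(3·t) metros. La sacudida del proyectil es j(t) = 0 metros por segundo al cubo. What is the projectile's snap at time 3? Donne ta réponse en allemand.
Um dies zu lösen, müssen wir 1 Ableitung unserer Gleichung für den Ruck j(t) = 0 nehmen. Durch Ableiten von dem Ruck erhalten wir den Snap: s(t) = 0. Wir haben den Snap s(t) = 0. Durch Einsetzen von t = 3: s(3) = 0.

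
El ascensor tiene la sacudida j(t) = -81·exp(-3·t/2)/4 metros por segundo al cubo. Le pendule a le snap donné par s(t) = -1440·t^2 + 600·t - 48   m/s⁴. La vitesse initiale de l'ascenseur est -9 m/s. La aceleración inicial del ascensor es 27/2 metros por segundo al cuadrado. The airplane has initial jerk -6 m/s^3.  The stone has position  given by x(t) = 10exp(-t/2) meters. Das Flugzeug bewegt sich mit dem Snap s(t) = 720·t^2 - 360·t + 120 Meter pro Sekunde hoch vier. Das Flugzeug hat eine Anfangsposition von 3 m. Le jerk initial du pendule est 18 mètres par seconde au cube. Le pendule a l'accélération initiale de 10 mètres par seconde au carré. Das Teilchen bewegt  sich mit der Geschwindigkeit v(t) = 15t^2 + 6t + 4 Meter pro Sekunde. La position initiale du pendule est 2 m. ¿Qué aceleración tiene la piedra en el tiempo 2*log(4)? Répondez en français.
En partant de la position x(t) = 10·exp(-t/2), nous prenons 2 dérivées. La dérivée de la position donne la vitesse: v(t) = -5·exp(-t/2). La dérivée de la vitesse donne l'accélération: a(t) = 5·exp(-t/2)/2. De l'équation de l'accélération a(t) = 5·exp(-t/2)/2, nous substituons t = 2*log(4) pour obtenir a = 5/8.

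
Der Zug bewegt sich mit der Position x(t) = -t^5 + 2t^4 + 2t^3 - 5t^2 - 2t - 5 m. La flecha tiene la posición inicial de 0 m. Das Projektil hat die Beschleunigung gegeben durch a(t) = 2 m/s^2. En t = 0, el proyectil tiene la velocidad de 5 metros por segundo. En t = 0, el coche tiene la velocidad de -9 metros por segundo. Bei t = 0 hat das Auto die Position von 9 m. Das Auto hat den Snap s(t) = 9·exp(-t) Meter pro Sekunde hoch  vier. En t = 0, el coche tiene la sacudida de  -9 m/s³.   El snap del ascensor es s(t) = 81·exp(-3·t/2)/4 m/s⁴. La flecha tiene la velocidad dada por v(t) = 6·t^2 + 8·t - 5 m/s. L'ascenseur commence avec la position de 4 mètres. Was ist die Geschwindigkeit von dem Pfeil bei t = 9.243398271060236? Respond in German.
Aus der Gleichung für die Geschwindigkeit v(t) = 6·t^2 + 8·t - 5, setzen wir t = 9.243398271060236 ein und erhalten v = 581.589655753118.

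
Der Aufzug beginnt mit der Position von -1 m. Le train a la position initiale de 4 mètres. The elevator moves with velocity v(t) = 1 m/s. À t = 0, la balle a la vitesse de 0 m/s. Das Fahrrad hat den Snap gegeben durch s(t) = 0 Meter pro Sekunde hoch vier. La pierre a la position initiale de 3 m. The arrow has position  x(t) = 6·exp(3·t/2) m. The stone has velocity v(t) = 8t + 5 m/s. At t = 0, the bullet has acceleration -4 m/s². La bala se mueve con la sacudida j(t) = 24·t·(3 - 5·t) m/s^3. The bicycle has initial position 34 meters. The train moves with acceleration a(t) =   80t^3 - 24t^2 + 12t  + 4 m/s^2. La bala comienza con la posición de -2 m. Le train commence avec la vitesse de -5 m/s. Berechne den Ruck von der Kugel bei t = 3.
Aus der Gleichung für den Ruck j(t) = 24·t·(3 - 5·t), setzen wir t = 3 ein und erhalten j = -864.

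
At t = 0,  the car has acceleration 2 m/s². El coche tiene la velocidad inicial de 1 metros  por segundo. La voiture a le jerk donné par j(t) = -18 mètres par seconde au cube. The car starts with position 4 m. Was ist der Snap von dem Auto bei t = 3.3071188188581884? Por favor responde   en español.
Para resolver esto, necesitamos tomar 1 derivada de nuestra ecuación de la sacudida j(t) = -18. Tomando d/dt de j(t), encontramos s(t) = 0. Tenemos el snap s(t) = 0. Sustituyendo t = 3.3071188188581884: s(3.3071188188581884) = 0.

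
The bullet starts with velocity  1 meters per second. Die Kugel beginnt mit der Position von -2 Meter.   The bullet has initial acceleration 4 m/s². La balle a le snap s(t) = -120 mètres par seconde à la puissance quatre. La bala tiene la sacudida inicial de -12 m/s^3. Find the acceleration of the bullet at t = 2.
To find the answer, we compute 2 antiderivatives of s(t) = -120. The antiderivative of snap, with j(0) = -12, gives jerk: j(t) = -120·t - 12. Finding the integral of j(t) and using a(0) = 4: a(t) = -60·t^2 - 12·t + 4. We have acceleration a(t) = -60·t^2 - 12·t + 4. Substituting t = 2: a(2) = -260.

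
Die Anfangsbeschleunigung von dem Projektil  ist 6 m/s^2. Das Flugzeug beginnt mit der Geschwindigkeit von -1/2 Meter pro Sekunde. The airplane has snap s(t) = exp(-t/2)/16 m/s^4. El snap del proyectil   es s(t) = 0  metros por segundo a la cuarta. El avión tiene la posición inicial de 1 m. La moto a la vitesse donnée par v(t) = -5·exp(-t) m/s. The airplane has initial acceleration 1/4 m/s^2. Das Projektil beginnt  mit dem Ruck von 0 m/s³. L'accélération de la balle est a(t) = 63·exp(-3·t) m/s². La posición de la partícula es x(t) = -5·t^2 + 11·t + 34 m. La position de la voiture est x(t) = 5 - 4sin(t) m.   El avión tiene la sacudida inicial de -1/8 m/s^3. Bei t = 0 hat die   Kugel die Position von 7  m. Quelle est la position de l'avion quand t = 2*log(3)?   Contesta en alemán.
Um dies zu lösen, müssen wir 4 Integrale unserer Gleichung für den Snap s(t) = exp(-t/2)/16 finden. Die Stammfunktion von dem Snap, mit j(0) = -1/8, ergibt den Ruck: j(t) = -exp(-t/2)/8. Durch Integration von dem Ruck und Verwendung der Anfangsbedingung a(0) = 1/4, erhalten wir a(t) = exp(-t/2)/4. Mit ∫a(t)dt und Anwendung von v(0) = -1/2, finden wir v(t) = -exp(-t/2)/2. Mit ∫v(t)dt und Anwendung von x(0) = 1, finden wir x(t) = exp(-t/2). Mit x(t) = exp(-t/2) und Einsetzen von t = 2*log(3), finden wir x = 1/3.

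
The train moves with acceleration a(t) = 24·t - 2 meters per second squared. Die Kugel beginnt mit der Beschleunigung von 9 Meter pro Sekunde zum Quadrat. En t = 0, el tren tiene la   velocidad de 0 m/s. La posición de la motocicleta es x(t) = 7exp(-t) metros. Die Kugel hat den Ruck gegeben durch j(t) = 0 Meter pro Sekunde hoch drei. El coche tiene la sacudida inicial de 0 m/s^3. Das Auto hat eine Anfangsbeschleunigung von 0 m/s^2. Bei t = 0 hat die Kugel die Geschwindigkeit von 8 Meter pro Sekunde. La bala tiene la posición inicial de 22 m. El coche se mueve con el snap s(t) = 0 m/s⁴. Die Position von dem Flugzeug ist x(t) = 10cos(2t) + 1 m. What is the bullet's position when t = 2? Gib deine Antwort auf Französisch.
Nous devons trouver l'intégrale de notre équation du jerk j(t) = 0 3 fois. En intégrant le jerk et en utilisant la condition initiale a(0) = 9, nous obtenons a(t) = 9. En prenant ∫a(t)dt et en appliquant v(0) = 8, nous trouvons v(t) = 9·t + 8. L'intégrale de la vitesse est la position. En utilisant x(0) = 22, nous obtenons x(t) = 9·t^2/2 + 8·t + 22. Nous avons la position x(t) = 9·t^2/2 + 8·t + 22. En substituant t = 2: x(2) = 56.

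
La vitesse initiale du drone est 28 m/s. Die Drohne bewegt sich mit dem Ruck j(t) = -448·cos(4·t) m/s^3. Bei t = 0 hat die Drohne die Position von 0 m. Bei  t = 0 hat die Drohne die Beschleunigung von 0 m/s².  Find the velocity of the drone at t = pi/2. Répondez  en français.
Nous devons trouver l'intégrale de notre équation du jerk j(t) = -448·cos(4·t) 2 fois. En intégrant le jerk et en utilisant la condition initiale a(0) = 0, nous obtenons a(t) = -112·sin(4·t). En intégrant l'accélération et en utilisant la condition initiale v(0) = 28, nous obtenons v(t) = 28·cos(4·t). Nous avons la vitesse v(t) = 28·cos(4·t). En substituant t = pi/2: v(pi/2) = 28.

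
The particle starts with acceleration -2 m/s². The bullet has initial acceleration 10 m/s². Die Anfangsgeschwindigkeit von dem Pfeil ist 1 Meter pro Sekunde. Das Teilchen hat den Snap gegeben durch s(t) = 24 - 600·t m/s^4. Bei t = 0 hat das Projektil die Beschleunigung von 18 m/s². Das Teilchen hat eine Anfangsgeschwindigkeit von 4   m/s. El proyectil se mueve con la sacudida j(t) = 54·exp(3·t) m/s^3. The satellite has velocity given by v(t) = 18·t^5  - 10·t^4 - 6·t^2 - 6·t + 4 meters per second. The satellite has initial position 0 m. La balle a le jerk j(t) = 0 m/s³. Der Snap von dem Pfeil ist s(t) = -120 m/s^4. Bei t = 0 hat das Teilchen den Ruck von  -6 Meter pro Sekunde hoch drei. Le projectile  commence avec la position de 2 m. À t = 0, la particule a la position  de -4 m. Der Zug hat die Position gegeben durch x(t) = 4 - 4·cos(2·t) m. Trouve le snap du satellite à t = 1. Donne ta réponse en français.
En partant de la vitesse v(t) = 18·t^5 - 10·t^4 - 6·t^2 - 6·t + 4, nous prenons 3 dérivées. En prenant d/dt de v(t), nous trouvons a(t) = 90·t^4 - 40·t^3 - 12·t - 6. En dérivant l'accélération, nous obtenons le jerk: j(t) = 360·t^3 - 120·t^2 - 12. En prenant d/dt de j(t), nous trouvons s(t) = 1080·t^2 - 240·t. De l'équation du snap s(t) = 1080·t^2 - 240·t, nous substituons t = 1 pour obtenir s = 840.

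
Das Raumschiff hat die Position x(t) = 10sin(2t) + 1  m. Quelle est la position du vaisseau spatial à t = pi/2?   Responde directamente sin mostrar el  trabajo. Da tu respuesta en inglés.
At t = pi/2, x = 1.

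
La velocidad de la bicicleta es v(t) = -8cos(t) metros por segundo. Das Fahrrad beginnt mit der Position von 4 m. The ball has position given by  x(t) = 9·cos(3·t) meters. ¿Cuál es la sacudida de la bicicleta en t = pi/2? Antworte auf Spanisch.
Para resolver esto, necesitamos tomar 2 derivadas de nuestra ecuación de la velocidad v(t) = -8·cos(t). Tomando d/dt de v(t), encontramos a(t) = 8·sin(t). Tomando d/dt de a(t), encontramos j(t) = 8·cos(t). Usando j(t) = 8·cos(t) y sustituyendo t = pi/2, encontramos j = 0.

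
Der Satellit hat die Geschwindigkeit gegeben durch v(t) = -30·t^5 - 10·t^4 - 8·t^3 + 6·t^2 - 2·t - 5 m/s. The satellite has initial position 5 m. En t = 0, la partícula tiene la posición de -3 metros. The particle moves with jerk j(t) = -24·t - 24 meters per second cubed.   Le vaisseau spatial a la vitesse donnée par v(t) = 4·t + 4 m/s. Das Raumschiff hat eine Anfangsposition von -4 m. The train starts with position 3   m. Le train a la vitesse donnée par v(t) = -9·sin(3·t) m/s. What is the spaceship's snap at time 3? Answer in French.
Pour résoudre ceci, nous devons prendre 3 dérivées de notre équation de la vitesse v(t) = 4·t + 4. En prenant d/dt de v(t), nous trouvons a(t) = 4. En prenant d/dt de a(t), nous trouvons j(t) = 0. En prenant d/dt de j(t), nous trouvons s(t) = 0. Nous avons le snap s(t) = 0. En substituant t = 3: s(3) = 0.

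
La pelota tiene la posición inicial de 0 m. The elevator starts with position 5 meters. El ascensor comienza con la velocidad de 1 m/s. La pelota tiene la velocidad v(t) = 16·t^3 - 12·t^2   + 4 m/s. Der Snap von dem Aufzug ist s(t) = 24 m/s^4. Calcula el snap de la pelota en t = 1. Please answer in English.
Starting from velocity v(t) = 16·t^3 - 12·t^2 + 4, we take 3 derivatives. The derivative of velocity gives acceleration: a(t) = 48·t^2 - 24·t. The derivative of acceleration gives jerk: j(t) = 96·t - 24. Differentiating jerk, we get snap: s(t) = 96. We have snap s(t) = 96. Substituting t = 1: s(1) = 96.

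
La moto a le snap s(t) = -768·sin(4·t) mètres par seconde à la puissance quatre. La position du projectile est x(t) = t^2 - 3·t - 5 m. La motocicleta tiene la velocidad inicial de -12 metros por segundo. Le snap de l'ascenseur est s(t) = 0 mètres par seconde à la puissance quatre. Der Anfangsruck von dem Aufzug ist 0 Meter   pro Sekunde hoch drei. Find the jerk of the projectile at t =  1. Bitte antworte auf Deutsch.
Wir müssen unsere Gleichung für die Position x(t) = t^2 - 3·t - 5 3-mal ableiten. Mit d/dt von x(t) finden wir v(t) = 2·t - 3. Die Ableitung von der Geschwindigkeit ergibt die Beschleunigung: a(t) = 2. Durch Ableiten von der Beschleunigung erhalten wir den Ruck: j(t) = 0. Aus der Gleichung für den Ruck j(t) = 0, setzen wir t = 1 ein und erhalten j = 0.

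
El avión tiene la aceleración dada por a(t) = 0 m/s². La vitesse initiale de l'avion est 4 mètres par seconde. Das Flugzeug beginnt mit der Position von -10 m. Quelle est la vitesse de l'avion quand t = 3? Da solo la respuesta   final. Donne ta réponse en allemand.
v(3) = 4.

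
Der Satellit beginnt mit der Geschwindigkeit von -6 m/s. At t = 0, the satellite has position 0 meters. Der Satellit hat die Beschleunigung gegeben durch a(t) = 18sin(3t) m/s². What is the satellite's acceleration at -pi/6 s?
Using a(t) = 18·sin(3·t) and substituting t = -pi/6, we find a = -18.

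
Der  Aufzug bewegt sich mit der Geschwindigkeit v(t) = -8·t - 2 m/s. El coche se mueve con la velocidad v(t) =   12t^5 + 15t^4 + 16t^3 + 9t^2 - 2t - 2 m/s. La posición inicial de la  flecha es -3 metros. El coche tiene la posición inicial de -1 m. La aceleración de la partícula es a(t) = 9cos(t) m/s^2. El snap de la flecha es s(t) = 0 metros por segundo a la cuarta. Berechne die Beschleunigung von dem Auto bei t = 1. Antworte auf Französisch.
Nous devons dériver notre équation de la vitesse v(t) = 12·t^5 + 15·t^4 + 16·t^3 + 9·t^2 - 2·t - 2 1 fois. En prenant d/dt de v(t), nous trouvons a(t) = 60·t^4 + 60·t^3 + 48·t^2 + 18·t - 2. En utilisant a(t) = 60·t^4 + 60·t^3 + 48·t^2 + 18·t - 2 et en substituant t = 1, nous trouvons a = 184.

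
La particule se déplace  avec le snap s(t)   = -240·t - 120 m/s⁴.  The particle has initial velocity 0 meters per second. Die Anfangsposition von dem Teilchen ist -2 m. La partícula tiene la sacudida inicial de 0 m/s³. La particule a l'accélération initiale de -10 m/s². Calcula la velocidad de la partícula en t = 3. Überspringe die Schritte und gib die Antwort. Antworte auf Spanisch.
La respuesta es -1380.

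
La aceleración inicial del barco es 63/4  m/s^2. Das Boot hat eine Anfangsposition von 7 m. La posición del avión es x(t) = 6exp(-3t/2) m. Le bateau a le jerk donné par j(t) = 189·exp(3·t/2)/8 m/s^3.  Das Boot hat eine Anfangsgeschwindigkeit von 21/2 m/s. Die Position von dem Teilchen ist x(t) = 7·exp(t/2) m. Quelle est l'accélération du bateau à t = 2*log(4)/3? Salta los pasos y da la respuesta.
a(2*log(4)/3) = 63.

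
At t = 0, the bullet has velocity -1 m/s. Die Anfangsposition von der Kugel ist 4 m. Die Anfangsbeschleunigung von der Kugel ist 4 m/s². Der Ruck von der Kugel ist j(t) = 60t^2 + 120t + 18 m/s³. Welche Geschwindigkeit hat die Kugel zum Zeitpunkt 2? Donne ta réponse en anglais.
To solve this, we need to take 2 integrals of our jerk equation j(t) = 60·t^2 + 120·t + 18. The integral of jerk is acceleration. Using a(0) = 4, we get a(t) = 20·t^3 + 60·t^2 + 18·t + 4. The integral of acceleration, with v(0) = -1, gives velocity: v(t) = 5·t^4 + 20·t^3 + 9·t^2 + 4·t - 1. From the given velocity equation v(t) = 5·t^4 + 20·t^3 + 9·t^2 + 4·t - 1, we substitute t = 2 to get v = 283.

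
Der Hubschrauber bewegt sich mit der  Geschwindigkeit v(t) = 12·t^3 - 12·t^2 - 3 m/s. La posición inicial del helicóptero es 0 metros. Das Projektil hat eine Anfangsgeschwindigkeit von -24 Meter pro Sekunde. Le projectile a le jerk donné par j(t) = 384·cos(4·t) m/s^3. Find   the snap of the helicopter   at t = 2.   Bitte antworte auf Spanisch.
Debemos derivar nuestra ecuación de la velocidad v(t) = 12·t^3 - 12·t^2 - 3 3 veces. La derivada de la velocidad da la aceleración: a(t) = 36·t^2 - 24·t. Derivando la aceleración, obtenemos la sacudida: j(t) = 72·t - 24. La derivada de la sacudida da el snap: s(t) = 72. Tenemos el snap s(t) = 72. Sustituyendo t = 2: s(2) = 72.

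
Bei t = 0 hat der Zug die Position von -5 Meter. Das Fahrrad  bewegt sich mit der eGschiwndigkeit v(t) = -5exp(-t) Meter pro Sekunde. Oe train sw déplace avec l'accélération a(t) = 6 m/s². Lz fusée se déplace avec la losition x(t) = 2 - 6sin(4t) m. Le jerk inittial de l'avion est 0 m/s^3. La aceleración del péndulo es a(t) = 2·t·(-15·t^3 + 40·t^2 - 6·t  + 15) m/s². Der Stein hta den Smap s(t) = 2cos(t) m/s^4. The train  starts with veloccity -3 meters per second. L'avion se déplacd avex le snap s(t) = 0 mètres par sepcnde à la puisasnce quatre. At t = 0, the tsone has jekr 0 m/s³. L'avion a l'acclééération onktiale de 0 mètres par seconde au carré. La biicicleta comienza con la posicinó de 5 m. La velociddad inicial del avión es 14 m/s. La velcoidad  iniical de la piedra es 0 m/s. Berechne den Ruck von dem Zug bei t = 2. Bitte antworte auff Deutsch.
Wir müssen unsere Gleichung für die Beschleunigung a(t) = 6 1-mal ableiten. Die Ableitung von der Beschleunigung ergibt den Ruck: j(t) = 0. Aus der Gleichung für den Ruck j(t) = 0, setzen wir t = 2 ein und erhalten j = 0.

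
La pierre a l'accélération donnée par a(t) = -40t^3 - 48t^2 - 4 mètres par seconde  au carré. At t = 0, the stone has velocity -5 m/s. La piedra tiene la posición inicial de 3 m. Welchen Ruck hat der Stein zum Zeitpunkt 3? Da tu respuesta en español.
Para resolver esto, necesitamos tomar 1 derivada de nuestra ecuación de la aceleración a(t) = -40·t^3 - 48·t^2 - 4. La derivada de la aceleración da la sacudida: j(t) = -120·t^2 - 96·t. Tenemos la sacudida j(t) = -120·t^2 - 96·t. Sustituyendo t = 3: j(3) = -1368.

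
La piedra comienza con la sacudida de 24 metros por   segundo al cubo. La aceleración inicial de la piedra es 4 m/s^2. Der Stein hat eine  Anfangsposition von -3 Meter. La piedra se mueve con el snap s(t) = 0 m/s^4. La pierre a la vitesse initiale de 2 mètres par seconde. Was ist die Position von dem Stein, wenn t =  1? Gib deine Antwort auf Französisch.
En partant du snap s(t) = 0, nous prenons 4 intégrales. La primitive du snap, avec j(0) = 24, donne le jerk: j(t) = 24. L'intégrale du jerk, avec a(0) = 4, donne l'accélération: a(t) = 24·t + 4. La primitive de l'accélération, avec v(0) = 2, donne la vitesse: v(t) = 12·t^2 + 4·t + 2. En intégrant la vitesse et en utilisant la condition initiale x(0) = -3, nous obtenons x(t) = 4·t^3 + 2·t^2 + 2·t - 3. Nous avons la position x(t) = 4·t^3 + 2·t^2 + 2·t - 3. En substituant t = 1: x(1) = 5.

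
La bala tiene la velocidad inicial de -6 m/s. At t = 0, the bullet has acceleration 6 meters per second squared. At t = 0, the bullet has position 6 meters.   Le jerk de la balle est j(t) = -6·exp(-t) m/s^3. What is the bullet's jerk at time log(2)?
Using j(t) = -6·exp(-t) and substituting t = log(2), we find j = -3.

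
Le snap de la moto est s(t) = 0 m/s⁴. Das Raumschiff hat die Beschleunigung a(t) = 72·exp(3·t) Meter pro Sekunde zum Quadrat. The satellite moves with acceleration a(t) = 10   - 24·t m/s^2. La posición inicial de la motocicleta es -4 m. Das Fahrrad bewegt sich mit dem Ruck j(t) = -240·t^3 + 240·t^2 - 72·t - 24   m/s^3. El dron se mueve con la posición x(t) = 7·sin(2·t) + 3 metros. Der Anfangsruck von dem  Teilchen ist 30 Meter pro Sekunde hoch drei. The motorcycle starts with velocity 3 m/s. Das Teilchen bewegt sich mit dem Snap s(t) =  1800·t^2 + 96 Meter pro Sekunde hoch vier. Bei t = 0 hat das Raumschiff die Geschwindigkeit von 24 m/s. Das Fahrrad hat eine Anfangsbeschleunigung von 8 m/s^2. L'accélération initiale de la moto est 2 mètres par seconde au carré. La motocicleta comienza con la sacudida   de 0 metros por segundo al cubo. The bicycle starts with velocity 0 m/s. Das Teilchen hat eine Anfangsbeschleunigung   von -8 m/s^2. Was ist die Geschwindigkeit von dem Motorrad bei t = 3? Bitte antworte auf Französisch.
En partant du snap s(t) = 0, nous prenons 3 intégrales. En intégrant le snap et en utilisant la condition initiale j(0) = 0, nous obtenons j(t) = 0. En intégrant le jerk et en utilisant la condition initiale a(0) = 2, nous obtenons a(t) = 2. En intégrant l'accélération et en utilisant la condition initiale v(0) = 3, nous obtenons v(t) = 2·t + 3. De l'équation de la vitesse v(t) = 2·t + 3, nous substituons t = 3 pour obtenir v = 9.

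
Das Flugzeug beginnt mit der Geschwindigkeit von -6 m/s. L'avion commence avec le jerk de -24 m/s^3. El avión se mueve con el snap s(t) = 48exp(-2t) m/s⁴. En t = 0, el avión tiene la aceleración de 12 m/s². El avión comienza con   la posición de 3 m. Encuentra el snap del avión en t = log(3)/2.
Tenemos el snap s(t) = 48·exp(-2·t). Sustituyendo t = log(3)/2: s(log(3)/2) = 16.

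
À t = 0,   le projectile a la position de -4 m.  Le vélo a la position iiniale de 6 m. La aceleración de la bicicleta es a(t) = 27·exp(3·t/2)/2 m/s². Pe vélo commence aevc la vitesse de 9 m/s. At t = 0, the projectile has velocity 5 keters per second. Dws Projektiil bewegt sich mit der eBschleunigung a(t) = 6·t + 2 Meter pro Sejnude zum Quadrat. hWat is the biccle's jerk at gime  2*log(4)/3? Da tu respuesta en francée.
En partant de l'accélération a(t) = 27·exp(3·t/2)/2, nous prenons 1 dérivée. En dérivant l'accélération, nous obtenons le jerk: j(t) = 81·exp(3·t/2)/4. En utilisant j(t) = 81·exp(3·t/2)/4 et en substituant t = 2*log(4)/3, nous trouvons j = 81.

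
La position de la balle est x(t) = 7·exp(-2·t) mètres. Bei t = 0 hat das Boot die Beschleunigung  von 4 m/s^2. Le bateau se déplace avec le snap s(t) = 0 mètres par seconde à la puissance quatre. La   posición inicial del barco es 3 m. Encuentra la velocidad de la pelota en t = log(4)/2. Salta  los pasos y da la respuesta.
v(log(4)/2) = -7/2.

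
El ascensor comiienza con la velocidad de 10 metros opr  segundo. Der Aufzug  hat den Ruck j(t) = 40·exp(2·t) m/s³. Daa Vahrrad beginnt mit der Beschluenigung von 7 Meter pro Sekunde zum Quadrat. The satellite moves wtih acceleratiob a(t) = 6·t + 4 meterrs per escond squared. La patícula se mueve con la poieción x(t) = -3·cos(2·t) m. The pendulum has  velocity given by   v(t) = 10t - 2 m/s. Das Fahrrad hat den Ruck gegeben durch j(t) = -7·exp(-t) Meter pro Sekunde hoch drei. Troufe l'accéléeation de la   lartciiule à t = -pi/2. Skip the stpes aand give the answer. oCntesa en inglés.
The answer is -12.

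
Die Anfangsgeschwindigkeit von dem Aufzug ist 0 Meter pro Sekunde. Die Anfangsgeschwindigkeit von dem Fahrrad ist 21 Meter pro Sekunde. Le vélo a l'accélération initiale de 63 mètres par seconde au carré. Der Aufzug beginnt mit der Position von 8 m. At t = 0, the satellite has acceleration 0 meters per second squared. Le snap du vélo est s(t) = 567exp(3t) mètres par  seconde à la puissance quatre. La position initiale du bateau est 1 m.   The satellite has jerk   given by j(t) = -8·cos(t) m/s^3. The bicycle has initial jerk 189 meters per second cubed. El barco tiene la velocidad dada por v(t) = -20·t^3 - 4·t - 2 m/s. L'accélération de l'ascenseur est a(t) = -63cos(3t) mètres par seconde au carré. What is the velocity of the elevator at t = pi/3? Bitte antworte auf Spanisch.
Partiendo de la aceleración a(t) = -63·cos(3·t), tomamos 1 antiderivada. Tomando ∫a(t)dt y aplicando v(0) = 0, encontramos v(t) = -21·sin(3·t). Usando v(t) = -21·sin(3·t) y sustituyendo t = pi/3, encontramos v = 0.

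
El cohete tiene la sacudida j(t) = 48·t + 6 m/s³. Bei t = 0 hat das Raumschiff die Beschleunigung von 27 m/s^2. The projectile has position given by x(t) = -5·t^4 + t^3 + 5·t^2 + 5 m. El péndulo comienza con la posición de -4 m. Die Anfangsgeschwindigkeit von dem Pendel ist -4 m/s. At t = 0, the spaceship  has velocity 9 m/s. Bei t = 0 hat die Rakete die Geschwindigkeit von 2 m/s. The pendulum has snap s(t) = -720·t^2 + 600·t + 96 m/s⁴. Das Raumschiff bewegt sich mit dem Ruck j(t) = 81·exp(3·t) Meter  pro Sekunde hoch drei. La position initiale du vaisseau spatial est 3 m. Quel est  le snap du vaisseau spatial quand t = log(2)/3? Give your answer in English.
We must differentiate our jerk equation j(t) = 81·exp(3·t) 1 time. Taking d/dt of j(t), we find s(t) = 243·exp(3·t). From the given snap equation s(t) = 243·exp(3·t), we substitute t = log(2)/3 to get s = 486.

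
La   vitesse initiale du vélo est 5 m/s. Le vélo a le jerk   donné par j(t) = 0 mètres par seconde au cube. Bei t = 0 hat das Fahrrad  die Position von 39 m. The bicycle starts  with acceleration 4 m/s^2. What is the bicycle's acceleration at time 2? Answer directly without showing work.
At t = 2, a = 4.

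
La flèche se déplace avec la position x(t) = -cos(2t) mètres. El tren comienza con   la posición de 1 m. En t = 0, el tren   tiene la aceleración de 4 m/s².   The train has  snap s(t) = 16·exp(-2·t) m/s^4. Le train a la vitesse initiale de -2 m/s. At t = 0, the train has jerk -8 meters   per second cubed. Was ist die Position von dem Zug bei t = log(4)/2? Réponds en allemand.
Um dies zu lösen, müssen wir 4 Stammfunktionen unserer Gleichung für den Snap s(t) = 16·exp(-2·t) finden. Mit ∫s(t)dt und Anwendung von j(0) = -8, finden wir j(t) = -8·exp(-2·t). Mit ∫j(t)dt und Anwendung von a(0) = 4, finden wir a(t) = 4·exp(-2·t). Durch Integration von der Beschleunigung und Verwendung der Anfangsbedingung v(0) = -2, erhalten wir v(t) = -2·exp(-2·t). Durch Integration von der Geschwindigkeit und Verwendung der Anfangsbedingung x(0) = 1, erhalten wir x(t) = exp(-2·t). Aus der Gleichung für die Position x(t) = exp(-2·t), setzen wir t = log(4)/2 ein und erhalten x = 1/4.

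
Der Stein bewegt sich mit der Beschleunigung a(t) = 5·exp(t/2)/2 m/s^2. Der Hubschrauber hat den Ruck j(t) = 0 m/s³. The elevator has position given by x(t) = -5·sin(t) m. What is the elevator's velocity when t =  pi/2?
Starting from position x(t) = -5·sin(t), we take 1 derivative. The derivative of position gives velocity: v(t) = -5·cos(t). From the given velocity equation v(t) = -5·cos(t), we substitute t = pi/2 to get v = 0.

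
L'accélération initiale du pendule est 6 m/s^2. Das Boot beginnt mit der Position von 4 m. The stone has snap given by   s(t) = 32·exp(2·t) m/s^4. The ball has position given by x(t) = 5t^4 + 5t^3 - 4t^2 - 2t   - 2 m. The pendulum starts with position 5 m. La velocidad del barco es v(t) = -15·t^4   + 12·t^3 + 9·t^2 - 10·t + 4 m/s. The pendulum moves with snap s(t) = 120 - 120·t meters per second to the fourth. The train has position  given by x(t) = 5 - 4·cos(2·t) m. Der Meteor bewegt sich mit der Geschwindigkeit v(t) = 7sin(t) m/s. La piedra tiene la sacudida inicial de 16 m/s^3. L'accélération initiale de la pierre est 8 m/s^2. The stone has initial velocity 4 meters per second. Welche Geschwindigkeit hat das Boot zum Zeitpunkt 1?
Wir haben die Geschwindigkeit v(t) = -15·t^4 + 12·t^3 + 9·t^2 - 10·t + 4. Durch Einsetzen von t = 1: v(1) = 0.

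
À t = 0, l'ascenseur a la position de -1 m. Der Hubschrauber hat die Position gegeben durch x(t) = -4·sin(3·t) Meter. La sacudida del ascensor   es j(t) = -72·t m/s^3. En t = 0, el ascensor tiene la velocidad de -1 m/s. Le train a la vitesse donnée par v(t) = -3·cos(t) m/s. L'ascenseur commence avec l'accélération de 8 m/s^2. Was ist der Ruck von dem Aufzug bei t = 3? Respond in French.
En utilisant j(t) = -72·t et en substituant t = 3, nous trouvons j = -216.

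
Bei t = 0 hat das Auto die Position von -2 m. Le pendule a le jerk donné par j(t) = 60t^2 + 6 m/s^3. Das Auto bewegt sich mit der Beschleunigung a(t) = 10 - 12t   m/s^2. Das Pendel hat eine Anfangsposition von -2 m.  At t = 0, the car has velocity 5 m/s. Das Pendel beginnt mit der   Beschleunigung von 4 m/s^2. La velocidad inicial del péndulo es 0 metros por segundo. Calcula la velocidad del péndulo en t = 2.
Partiendo de la sacudida j(t) = 60·t^2 + 6, tomamos 2 integrales. La integral de la sacudida es la aceleración. Usando a(0) = 4, obtenemos a(t) = 20·t^3 + 6·t + 4. La integral de la aceleración, con v(0) = 0, da la velocidad: v(t) = t·(5·t^3 + 3·t + 4). Usando v(t) = t·(5·t^3 + 3·t + 4) y sustituyendo t = 2, encontramos v = 100.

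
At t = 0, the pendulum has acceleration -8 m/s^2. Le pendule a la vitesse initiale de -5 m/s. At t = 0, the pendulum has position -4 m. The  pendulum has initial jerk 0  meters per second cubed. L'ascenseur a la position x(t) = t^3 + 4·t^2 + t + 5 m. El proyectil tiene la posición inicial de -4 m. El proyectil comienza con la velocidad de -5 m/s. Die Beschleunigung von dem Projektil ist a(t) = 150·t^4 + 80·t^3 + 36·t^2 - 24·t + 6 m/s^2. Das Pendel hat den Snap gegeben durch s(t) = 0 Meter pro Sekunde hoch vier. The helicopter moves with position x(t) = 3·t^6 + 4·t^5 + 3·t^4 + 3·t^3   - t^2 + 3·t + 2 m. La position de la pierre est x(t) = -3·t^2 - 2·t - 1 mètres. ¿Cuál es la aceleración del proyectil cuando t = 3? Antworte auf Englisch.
Using a(t) = 150·t^4 + 80·t^3 + 36·t^2 - 24·t + 6 and substituting t = 3, we find a = 14568.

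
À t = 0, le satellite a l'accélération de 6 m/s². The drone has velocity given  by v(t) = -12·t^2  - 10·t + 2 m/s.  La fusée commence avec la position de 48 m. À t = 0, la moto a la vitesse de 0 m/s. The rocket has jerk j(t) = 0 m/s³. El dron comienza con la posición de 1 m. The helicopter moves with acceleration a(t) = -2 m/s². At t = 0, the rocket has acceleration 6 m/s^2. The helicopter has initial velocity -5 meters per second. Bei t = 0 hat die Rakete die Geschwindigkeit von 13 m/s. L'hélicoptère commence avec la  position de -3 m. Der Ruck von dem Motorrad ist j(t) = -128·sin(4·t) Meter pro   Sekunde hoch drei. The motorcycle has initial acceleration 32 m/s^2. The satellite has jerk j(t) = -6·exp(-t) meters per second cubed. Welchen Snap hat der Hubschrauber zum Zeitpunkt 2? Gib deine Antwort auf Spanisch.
Partiendo de la aceleración a(t) = -2, tomamos 2 derivadas. Tomando d/dt de a(t), encontramos j(t) = 0. Tomando d/dt de j(t), encontramos s(t) = 0. Usando s(t) = 0 y sustituyendo t = 2, encontramos s = 0.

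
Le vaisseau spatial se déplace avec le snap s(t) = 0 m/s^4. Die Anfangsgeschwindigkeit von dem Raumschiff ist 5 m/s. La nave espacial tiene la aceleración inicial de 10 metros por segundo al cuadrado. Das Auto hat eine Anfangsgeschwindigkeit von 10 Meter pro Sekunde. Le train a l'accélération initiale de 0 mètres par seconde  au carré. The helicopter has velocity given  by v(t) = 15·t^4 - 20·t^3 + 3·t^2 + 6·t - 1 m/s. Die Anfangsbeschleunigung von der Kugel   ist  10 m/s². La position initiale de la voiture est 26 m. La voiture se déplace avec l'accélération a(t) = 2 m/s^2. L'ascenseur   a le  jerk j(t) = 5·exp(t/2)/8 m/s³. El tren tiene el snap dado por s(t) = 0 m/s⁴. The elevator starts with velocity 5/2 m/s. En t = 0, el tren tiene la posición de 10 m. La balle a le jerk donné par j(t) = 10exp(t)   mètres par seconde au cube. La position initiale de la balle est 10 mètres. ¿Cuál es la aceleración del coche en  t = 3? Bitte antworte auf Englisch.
From the given acceleration equation a(t) = 2, we substitute t = 3 to get a = 2.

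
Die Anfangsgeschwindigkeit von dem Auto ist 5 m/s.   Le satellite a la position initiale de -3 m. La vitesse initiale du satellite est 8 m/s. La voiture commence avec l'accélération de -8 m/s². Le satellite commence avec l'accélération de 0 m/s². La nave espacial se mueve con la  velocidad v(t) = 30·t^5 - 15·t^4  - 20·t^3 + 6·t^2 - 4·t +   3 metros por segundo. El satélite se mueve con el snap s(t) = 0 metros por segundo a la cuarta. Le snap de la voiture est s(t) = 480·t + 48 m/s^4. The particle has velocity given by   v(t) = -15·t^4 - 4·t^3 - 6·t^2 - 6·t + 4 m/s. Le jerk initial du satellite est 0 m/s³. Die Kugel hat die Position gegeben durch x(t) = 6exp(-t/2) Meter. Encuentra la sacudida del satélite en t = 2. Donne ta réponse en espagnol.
Necesitamos integrar nuestra ecuación del snap s(t) = 0 1 vez. La antiderivada del snap, con j(0) = 0, da la sacudida: j(t) = 0. Usando j(t) = 0 y sustituyendo t = 2, encontramos j = 0.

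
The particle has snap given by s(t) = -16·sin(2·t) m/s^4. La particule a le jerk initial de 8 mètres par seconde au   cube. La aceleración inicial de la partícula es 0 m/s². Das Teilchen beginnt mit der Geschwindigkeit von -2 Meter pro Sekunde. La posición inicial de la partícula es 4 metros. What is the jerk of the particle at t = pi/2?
To find the answer, we compute 1 integral of s(t) = -16·sin(2·t). Taking ∫s(t)dt and applying j(0) = 8, we find j(t) = 8·cos(2·t). We have jerk j(t) = 8·cos(2·t). Substituting t = pi/2: j(pi/2) = -8.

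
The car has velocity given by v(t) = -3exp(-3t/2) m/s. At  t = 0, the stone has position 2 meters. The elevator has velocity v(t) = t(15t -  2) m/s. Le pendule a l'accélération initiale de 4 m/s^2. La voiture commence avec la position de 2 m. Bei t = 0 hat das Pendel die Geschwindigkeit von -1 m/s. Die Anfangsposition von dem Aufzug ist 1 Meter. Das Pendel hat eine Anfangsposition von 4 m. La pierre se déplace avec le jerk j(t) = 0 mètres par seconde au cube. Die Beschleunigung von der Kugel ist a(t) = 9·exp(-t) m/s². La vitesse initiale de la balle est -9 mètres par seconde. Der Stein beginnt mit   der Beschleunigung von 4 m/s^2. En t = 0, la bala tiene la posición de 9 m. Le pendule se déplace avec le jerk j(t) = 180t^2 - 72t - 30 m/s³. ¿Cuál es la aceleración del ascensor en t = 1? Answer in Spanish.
Debemos derivar nuestra ecuación de la velocidad v(t) = t·(15·t - 2) 1 vez. Tomando d/dt de v(t), encontramos a(t) = 30·t - 2. Usando a(t) = 30·t - 2 y sustituyendo t = 1, encontramos a = 28.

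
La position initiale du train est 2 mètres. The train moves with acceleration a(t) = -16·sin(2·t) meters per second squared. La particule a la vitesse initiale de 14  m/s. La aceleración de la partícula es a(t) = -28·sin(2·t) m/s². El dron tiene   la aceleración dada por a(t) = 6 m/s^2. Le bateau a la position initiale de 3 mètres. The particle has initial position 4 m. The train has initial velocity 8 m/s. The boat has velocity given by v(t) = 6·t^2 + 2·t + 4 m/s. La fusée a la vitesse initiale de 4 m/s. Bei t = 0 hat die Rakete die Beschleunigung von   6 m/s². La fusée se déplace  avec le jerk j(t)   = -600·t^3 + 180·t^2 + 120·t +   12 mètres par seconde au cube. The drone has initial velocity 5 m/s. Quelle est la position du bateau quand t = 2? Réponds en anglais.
To solve this, we need to take 1 antiderivative of our velocity equation v(t) = 6·t^2 + 2·t + 4. Integrating velocity and using the initial condition x(0) = 3, we get x(t) = 2·t^3 + t^2 + 4·t + 3. From the given position equation x(t) = 2·t^3 + t^2 + 4·t + 3, we substitute t = 2 to get x = 31.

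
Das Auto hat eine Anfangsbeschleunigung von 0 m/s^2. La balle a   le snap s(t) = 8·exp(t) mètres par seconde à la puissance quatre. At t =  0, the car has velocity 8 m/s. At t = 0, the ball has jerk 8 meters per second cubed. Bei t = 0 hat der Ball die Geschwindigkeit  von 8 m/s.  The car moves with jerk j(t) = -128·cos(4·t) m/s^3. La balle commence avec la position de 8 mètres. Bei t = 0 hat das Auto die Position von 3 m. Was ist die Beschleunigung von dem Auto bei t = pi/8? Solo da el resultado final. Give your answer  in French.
L'accélération à t = pi/8 est a = -32.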